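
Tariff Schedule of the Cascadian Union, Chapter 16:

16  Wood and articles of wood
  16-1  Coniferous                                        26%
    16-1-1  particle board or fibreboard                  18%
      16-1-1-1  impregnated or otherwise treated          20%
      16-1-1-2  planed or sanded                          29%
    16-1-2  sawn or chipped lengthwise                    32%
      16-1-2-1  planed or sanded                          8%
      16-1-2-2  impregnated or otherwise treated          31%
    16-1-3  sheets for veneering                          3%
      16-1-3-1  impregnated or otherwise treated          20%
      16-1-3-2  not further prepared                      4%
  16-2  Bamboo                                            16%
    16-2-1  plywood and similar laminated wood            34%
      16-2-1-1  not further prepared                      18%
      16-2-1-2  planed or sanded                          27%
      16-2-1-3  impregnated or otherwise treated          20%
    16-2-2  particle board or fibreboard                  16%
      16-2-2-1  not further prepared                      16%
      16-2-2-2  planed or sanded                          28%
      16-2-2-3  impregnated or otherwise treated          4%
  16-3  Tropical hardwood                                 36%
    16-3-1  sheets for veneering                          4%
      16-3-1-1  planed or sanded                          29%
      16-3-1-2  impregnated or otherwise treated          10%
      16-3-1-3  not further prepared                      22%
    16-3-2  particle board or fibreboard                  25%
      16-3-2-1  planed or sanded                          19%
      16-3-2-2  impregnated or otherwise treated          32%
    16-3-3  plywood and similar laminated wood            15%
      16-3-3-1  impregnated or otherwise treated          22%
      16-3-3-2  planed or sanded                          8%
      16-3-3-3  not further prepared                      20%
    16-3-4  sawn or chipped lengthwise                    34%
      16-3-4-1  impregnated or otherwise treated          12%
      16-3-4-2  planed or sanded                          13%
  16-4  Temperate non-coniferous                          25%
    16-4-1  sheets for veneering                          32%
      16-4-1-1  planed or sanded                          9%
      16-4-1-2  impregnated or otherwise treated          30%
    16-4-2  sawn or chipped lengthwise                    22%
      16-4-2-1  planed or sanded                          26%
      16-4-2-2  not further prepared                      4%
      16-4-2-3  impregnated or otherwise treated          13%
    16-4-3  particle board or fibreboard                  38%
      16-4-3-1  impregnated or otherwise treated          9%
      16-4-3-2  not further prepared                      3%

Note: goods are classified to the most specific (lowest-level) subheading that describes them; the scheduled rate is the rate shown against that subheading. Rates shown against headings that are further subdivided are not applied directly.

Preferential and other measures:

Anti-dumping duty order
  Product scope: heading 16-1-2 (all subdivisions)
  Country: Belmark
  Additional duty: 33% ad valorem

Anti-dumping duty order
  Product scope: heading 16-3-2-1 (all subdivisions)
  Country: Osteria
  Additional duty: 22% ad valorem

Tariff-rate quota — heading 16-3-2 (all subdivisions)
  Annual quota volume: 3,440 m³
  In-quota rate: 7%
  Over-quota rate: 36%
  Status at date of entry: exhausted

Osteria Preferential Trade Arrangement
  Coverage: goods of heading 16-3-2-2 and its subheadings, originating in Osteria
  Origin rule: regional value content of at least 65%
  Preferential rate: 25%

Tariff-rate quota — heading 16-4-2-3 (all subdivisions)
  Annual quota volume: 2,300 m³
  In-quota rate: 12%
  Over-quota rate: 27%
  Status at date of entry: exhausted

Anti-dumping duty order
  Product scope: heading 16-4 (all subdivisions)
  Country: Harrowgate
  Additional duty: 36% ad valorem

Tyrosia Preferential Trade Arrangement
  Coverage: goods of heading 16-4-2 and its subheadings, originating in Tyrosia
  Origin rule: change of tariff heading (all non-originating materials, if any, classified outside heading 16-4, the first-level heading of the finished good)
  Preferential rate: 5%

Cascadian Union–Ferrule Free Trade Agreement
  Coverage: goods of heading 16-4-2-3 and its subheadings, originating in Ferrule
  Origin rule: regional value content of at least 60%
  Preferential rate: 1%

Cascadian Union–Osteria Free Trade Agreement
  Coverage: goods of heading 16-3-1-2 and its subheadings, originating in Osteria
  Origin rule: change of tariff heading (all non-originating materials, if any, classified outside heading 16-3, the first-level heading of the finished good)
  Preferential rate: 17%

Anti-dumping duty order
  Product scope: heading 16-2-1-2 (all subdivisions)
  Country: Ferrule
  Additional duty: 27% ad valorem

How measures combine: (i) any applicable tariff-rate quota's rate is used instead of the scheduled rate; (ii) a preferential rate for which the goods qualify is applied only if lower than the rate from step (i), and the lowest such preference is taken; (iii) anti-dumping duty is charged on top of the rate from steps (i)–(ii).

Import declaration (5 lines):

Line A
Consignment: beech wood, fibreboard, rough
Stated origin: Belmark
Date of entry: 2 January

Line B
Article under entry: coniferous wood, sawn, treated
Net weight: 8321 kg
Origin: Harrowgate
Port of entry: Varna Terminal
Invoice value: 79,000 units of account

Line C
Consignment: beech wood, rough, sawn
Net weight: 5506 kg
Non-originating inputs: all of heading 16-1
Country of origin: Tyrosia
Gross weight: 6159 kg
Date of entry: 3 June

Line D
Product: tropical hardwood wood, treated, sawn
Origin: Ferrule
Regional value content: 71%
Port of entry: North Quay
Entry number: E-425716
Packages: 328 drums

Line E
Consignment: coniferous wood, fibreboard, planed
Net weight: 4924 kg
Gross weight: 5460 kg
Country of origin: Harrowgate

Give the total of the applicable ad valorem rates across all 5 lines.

79%

Line A: beech → 16-4; fibreboard → 16-4-3; rough → 16-4-3-2. Scheduled 3%. No special measure applies. → 3%.
Line B: coniferous → 16-1; sawn → 16-1-2; treated → 16-1-2-2. Scheduled 31%. No special measure applies. → 31%.
Line C: beech → 16-4; sawn → 16-4-2; rough → 16-4-2-2. Scheduled 4%. Tyrosia agreement on 16-4-2: CTH met → 5% available; preference 5% not lower than 4% → no reduction. → 4%.
Line D: tropical hardwood → 16-3; sawn → 16-3-4; treated → 16-3-4-1. Scheduled 12%. Ferrule agreement on 16-4-2-3: 16-3-4-1 not covered. → 12%.
Line E: coniferous → 16-1; fibreboard → 16-1-1; planed → 16-1-1-2. Scheduled 29%. No special measure applies. → 29%.
Sum: 3% + 31% + 4% + 12% + 29% = 79%.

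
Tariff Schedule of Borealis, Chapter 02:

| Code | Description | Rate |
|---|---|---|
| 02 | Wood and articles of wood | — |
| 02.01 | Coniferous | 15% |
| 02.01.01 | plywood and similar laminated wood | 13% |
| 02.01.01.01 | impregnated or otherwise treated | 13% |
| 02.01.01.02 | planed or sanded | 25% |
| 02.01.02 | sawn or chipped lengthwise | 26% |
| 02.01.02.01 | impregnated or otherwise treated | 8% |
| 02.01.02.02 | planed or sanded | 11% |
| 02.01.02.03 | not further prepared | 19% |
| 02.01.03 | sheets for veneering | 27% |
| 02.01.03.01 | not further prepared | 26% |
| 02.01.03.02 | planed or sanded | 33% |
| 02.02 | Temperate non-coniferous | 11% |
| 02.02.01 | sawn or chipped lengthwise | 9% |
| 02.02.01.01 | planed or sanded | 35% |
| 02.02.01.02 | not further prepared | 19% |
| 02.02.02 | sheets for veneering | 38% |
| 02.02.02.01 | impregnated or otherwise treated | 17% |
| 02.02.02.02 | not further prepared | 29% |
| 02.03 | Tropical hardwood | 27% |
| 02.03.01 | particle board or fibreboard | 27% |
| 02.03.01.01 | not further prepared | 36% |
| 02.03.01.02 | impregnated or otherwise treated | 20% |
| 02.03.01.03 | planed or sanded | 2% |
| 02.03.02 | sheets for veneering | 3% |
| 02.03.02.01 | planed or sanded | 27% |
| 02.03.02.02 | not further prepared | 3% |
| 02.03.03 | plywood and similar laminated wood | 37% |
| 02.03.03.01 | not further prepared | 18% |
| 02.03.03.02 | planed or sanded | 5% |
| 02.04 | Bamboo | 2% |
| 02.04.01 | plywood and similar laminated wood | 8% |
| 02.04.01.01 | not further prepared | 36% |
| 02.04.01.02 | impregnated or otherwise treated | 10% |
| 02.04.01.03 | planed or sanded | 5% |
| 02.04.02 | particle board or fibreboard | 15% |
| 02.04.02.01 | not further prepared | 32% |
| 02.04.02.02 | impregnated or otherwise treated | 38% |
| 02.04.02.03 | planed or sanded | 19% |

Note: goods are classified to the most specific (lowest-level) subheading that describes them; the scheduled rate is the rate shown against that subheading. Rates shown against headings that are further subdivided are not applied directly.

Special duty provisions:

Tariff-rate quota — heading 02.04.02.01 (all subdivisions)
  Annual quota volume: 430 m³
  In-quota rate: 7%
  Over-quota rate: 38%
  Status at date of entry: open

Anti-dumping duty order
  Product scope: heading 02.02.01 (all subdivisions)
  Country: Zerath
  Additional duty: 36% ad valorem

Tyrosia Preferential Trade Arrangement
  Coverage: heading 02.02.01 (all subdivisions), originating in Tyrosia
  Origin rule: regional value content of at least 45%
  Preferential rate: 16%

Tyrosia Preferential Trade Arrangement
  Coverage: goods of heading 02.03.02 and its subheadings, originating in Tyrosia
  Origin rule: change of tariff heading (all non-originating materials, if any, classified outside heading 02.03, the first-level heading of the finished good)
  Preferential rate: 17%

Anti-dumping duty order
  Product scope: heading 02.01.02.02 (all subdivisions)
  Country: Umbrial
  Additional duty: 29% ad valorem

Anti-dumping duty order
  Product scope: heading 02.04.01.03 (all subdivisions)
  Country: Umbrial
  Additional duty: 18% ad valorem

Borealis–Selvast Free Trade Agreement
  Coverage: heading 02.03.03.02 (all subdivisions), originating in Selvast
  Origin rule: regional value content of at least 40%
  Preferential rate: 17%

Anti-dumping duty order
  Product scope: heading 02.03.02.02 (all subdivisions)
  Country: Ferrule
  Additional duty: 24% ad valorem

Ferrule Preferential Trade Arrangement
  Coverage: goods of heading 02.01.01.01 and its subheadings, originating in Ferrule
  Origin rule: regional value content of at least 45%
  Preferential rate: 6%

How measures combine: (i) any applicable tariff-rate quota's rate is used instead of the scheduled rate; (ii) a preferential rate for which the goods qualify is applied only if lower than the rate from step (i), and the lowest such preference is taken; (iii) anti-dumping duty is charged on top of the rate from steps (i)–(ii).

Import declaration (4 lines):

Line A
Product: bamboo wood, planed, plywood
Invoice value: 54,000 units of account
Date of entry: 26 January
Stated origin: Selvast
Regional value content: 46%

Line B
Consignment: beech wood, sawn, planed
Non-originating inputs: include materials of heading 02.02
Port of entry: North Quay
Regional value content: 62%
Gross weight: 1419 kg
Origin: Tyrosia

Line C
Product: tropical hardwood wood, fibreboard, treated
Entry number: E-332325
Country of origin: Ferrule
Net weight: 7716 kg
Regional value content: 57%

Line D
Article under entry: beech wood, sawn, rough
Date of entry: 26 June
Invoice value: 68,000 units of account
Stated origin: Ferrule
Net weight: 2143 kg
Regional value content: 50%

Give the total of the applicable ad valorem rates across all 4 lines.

60%

Line A: bamboo → 02.04; plywood → 02.04.01; planed → 02.04.01.03. Scheduled 5%. Selvast agreement on 02.03.03.02: 02.04.01.03 not covered. → 5%.
Line B: beech → 02.02; sawn → 02.02.01; planed → 02.02.01.01. Scheduled 35%. Tyrosia agreement on 02.02.01: RVC ≥ 45% → 16% available; Tyrosia agreement on 02.03.02: 02.02.01.01 not covered; preferential 16%. → 16%.
Line C: tropical hardwood → 02.03; fibreboard → 02.03.01; treated → 02.03.01.02. Scheduled 20%. Ferrule agreement on 02.01.01.01: 02.03.01.02 not covered. → 20%.
Line D: beech → 02.02; sawn → 02.02.01; rough → 02.02.01.02. Scheduled 19%. Ferrule agreement on 02.01.01.01: 02.02.01.02 not covered. → 19%.
Sum: 5% + 16% + 20% + 19% = 60%.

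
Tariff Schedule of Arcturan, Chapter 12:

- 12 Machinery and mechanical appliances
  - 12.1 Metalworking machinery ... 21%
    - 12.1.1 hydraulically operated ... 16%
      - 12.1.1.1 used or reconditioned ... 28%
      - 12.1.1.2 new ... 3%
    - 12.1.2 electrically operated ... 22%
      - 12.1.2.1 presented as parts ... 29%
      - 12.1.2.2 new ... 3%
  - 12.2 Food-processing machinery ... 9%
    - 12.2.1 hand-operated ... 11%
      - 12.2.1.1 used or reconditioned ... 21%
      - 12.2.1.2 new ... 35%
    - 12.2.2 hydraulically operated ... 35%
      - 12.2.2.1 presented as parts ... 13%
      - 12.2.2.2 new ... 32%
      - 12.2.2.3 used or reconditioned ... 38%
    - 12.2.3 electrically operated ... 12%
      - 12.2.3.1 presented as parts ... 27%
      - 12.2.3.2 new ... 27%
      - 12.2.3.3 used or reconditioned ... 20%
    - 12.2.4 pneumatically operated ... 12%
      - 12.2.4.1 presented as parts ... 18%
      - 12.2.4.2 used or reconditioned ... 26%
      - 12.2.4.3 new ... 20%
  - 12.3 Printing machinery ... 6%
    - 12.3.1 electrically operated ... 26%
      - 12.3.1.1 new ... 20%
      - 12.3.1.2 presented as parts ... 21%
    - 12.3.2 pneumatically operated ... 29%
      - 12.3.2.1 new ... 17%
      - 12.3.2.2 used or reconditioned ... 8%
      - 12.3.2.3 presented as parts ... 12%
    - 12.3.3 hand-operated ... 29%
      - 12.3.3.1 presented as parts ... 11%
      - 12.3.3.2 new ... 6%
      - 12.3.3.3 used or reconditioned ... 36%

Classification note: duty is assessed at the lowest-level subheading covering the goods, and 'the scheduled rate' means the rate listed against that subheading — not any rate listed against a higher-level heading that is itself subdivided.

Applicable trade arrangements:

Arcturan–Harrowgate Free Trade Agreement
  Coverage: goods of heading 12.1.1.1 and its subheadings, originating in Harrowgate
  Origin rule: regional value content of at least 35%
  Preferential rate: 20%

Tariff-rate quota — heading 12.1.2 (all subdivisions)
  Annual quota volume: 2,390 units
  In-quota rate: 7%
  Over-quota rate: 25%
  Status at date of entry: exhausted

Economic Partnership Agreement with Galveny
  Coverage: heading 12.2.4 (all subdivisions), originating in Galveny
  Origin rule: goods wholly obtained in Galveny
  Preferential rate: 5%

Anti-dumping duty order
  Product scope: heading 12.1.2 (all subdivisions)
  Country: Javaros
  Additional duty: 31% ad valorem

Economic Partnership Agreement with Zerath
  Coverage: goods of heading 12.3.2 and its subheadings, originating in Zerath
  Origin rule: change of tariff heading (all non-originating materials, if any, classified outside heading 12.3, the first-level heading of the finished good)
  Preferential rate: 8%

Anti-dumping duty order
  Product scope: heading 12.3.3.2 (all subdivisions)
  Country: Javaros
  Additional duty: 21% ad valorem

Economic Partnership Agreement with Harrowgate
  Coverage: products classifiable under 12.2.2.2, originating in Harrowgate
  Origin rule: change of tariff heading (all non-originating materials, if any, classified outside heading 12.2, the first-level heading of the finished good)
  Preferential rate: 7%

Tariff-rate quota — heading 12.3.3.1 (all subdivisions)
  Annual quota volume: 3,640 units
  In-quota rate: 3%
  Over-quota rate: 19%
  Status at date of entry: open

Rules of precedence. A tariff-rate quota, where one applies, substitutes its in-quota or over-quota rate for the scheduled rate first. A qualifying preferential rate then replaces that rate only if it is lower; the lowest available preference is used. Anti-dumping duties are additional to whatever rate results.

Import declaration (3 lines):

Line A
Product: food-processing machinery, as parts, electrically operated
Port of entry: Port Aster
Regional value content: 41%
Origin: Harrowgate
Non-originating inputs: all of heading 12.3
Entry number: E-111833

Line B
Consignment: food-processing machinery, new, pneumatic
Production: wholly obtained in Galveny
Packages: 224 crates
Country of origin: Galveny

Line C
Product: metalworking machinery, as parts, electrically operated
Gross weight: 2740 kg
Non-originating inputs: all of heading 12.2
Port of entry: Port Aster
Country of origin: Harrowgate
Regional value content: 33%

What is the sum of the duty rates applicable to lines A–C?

57%

Line A: food-processing → 12.2; electrically operated → 12.2.3; as parts → 12.2.3.1. Scheduled 27%. Harrowgate agreement on 12.1.1.1: 12.2.3.1 not covered; Harrowgate agreement on 12.2.2.2: 12.2.3.1 not covered. → 27%.
Line B: food-processing → 12.2; pneumatic → 12.2.4; new → 12.2.4.3. Scheduled 20%. Galveny agreement on 12.2.4: wholly obtained → 5% available; preferential 5%. → 5%.
Line C: metalworking → 12.1; electrically operated → 12.1.2; as parts → 12.1.2.1. Scheduled 29%. quota on 12.1.2 exhausted → over-quota 25%; Harrowgate agreement on 12.1.1.1: 12.1.2.1 not covered; Harrowgate agreement on 12.2.2.2: 12.1.2.1 not covered. → 25%.
Sum: 27% + 5% + 25% = 57%.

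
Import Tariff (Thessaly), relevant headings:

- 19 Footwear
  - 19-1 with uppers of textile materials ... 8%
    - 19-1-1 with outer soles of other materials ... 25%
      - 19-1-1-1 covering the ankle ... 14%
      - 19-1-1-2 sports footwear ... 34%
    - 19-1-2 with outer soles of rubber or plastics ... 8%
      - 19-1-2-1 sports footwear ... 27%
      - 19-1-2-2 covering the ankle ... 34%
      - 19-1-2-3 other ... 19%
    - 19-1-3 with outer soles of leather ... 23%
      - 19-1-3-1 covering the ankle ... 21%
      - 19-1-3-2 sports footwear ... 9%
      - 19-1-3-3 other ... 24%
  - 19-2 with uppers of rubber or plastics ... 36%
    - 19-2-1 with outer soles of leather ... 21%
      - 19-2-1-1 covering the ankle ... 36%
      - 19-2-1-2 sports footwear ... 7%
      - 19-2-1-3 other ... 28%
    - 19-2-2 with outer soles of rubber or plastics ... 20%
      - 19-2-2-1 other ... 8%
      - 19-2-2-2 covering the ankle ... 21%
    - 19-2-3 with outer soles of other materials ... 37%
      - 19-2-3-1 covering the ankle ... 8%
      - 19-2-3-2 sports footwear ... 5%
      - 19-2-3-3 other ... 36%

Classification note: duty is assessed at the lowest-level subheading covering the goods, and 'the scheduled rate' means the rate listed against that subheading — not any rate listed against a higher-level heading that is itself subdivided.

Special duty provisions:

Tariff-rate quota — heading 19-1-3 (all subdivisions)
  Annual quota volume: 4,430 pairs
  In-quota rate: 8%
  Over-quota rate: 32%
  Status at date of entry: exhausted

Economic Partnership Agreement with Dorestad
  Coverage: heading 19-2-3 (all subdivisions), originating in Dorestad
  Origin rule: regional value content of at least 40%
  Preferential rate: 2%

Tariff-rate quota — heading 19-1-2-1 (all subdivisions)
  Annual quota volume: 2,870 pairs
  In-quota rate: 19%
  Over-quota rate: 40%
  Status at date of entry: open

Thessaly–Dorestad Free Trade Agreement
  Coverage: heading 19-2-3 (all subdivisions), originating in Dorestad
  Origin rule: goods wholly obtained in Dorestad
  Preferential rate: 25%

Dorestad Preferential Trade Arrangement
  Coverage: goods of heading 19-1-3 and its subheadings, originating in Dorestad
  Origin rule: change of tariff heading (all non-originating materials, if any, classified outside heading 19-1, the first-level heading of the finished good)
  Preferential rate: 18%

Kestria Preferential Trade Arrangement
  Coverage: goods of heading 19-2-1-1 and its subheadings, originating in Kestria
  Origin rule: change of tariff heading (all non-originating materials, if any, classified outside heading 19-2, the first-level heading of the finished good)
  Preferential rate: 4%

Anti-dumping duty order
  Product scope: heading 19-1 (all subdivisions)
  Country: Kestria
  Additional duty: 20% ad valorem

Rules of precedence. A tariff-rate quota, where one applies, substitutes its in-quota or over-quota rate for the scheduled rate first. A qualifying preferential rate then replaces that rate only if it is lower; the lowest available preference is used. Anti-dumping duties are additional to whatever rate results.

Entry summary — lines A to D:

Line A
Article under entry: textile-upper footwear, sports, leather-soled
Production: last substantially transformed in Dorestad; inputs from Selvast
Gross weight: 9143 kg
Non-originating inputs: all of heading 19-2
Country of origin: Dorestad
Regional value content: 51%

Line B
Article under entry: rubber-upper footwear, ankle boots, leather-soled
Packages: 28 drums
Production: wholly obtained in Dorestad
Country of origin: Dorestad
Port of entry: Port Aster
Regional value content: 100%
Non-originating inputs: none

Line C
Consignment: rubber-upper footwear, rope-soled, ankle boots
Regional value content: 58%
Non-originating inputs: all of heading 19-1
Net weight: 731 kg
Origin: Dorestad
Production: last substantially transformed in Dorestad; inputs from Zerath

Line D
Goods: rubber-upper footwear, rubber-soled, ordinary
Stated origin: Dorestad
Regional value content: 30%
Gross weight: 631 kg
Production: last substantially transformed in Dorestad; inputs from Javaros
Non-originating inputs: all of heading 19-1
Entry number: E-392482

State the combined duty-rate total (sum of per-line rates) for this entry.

64%

Line A: textile-upper → 19-1; leather-soled → 19-1-3; sports → 19-1-3-2. Scheduled 9%. quota on 19-1-3 exhausted → over-quota 32%; Dorestad agreement on 19-2-3: 19-1-3-2 not covered; Dorestad agreement on 19-2-3: 19-1-3-2 not covered; Dorestad agreement on 19-1-3: CTH met → 18% available; preferential 18%. → 18%.
Line B: rubber-upper → 19-2; leather-soled → 19-2-1; ankle boots → 19-2-1-1. Scheduled 36%. Dorestad agreement on 19-2-3: 19-2-1-1 not covered; Dorestad agreement on 19-2-3: 19-2-1-1 not covered; Dorestad agreement on 19-1-3: 19-2-1-1 not covered. → 36%.
Line C: rubber-upper → 19-2; rope-soled → 19-2-3; ankle boots → 19-2-3-1. Scheduled 8%. Dorestad agreement on 19-2-3: RVC ≥ 40% → 2% available; Dorestad agreement on 19-2-3: not wholly obtained; Dorestad agreement on 19-1-3: 19-2-3-1 not covered; preferential 2%. → 2%.
Line D: rubber-upper → 19-2; rubber-soled → 19-2-2; ordinary → 19-2-2-1. Scheduled 8%. Dorestad agreement on 19-2-3: 19-2-2-1 not covered; Dorestad agreement on 19-2-3: 19-2-2-1 not covered; Dorestad agreement on 19-1-3: 19-2-2-1 not covered. → 8%.
Sum: 18% + 36% + 2% + 8% = 64%.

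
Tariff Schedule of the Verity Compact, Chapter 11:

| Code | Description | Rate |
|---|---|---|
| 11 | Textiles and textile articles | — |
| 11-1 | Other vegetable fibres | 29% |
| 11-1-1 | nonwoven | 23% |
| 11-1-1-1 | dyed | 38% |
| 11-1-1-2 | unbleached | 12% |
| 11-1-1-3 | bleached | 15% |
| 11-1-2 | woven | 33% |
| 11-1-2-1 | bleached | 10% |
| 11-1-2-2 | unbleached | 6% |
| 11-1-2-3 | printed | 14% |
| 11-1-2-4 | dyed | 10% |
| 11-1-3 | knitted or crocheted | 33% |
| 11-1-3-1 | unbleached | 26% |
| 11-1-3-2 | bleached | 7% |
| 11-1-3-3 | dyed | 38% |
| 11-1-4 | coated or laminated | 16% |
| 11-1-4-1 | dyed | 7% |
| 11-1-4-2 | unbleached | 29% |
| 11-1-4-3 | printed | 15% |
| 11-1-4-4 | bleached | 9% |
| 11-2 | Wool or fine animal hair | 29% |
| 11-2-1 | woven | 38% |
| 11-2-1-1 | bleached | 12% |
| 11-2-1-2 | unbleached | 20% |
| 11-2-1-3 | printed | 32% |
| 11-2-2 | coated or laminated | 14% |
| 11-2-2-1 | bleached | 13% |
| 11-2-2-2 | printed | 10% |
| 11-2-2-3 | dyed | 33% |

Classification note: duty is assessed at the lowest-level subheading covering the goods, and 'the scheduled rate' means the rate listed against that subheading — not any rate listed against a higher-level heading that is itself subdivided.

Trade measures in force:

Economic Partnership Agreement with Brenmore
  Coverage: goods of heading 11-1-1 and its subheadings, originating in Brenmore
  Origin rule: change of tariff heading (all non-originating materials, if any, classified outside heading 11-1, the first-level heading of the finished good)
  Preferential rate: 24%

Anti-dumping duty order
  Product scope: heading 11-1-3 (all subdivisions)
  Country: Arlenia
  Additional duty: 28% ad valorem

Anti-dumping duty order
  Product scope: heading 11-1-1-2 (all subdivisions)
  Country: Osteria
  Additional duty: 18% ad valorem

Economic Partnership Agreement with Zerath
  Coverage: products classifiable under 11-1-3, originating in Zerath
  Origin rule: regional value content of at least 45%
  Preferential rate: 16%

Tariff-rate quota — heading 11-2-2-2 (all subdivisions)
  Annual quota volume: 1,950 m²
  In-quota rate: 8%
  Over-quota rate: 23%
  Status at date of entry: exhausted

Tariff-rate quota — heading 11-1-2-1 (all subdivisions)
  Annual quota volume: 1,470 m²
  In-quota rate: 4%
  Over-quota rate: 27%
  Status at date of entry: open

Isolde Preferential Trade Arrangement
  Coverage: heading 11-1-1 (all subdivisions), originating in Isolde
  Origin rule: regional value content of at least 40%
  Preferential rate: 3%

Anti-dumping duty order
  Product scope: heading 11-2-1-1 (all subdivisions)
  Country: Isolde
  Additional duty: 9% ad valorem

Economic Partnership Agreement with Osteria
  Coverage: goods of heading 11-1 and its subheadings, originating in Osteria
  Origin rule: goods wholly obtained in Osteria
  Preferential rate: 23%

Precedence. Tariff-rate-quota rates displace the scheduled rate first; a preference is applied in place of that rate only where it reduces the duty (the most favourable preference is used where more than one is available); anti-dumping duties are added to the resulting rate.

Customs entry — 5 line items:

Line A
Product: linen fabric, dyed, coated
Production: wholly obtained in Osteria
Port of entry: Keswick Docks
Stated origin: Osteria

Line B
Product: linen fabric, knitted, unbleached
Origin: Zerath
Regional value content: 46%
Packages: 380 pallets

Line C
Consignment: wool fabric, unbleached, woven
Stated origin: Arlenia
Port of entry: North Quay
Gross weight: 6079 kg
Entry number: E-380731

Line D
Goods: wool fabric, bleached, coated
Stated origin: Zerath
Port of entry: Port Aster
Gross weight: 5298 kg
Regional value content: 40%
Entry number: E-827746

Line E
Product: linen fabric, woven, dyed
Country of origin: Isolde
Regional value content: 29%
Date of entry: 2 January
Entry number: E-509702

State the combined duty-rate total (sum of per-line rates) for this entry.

Line A: linen → 11-1; coated → 11-1-4; dyed → 11-1-4-1. Scheduled 7%. Osteria agreement on 11-1: wholly obtained → 23% available; preference 23% not lower than 7% → no reduction. → 7%.
Line B: linen → 11-1; knitted → 11-1-3; unbleached → 11-1-3-1. Scheduled 26%. Zerath agreement on 11-1-3: RVC ≥ 45% → 16% available; preferential 16%. → 16%.
Line C: wool → 11-2; woven → 11-2-1; unbleached → 11-2-1-2. Scheduled 20%. No special measure applies. → 20%.
Line D: wool → 11-2; coated → 11-2-2; bleached → 11-2-2-1. Scheduled 13%. Zerath agreement on 11-1-3: 11-2-2-1 not covered. → 13%.
Line E: linen → 11-1; woven → 11-1-2; dyed → 11-1-2-4. Scheduled 10%. Isolde agreement on 11-1-1: 11-1-2-4 not covered. → 10%.
Sum: 7% + 16% + 20% + 13% + 10% = 66%.

66%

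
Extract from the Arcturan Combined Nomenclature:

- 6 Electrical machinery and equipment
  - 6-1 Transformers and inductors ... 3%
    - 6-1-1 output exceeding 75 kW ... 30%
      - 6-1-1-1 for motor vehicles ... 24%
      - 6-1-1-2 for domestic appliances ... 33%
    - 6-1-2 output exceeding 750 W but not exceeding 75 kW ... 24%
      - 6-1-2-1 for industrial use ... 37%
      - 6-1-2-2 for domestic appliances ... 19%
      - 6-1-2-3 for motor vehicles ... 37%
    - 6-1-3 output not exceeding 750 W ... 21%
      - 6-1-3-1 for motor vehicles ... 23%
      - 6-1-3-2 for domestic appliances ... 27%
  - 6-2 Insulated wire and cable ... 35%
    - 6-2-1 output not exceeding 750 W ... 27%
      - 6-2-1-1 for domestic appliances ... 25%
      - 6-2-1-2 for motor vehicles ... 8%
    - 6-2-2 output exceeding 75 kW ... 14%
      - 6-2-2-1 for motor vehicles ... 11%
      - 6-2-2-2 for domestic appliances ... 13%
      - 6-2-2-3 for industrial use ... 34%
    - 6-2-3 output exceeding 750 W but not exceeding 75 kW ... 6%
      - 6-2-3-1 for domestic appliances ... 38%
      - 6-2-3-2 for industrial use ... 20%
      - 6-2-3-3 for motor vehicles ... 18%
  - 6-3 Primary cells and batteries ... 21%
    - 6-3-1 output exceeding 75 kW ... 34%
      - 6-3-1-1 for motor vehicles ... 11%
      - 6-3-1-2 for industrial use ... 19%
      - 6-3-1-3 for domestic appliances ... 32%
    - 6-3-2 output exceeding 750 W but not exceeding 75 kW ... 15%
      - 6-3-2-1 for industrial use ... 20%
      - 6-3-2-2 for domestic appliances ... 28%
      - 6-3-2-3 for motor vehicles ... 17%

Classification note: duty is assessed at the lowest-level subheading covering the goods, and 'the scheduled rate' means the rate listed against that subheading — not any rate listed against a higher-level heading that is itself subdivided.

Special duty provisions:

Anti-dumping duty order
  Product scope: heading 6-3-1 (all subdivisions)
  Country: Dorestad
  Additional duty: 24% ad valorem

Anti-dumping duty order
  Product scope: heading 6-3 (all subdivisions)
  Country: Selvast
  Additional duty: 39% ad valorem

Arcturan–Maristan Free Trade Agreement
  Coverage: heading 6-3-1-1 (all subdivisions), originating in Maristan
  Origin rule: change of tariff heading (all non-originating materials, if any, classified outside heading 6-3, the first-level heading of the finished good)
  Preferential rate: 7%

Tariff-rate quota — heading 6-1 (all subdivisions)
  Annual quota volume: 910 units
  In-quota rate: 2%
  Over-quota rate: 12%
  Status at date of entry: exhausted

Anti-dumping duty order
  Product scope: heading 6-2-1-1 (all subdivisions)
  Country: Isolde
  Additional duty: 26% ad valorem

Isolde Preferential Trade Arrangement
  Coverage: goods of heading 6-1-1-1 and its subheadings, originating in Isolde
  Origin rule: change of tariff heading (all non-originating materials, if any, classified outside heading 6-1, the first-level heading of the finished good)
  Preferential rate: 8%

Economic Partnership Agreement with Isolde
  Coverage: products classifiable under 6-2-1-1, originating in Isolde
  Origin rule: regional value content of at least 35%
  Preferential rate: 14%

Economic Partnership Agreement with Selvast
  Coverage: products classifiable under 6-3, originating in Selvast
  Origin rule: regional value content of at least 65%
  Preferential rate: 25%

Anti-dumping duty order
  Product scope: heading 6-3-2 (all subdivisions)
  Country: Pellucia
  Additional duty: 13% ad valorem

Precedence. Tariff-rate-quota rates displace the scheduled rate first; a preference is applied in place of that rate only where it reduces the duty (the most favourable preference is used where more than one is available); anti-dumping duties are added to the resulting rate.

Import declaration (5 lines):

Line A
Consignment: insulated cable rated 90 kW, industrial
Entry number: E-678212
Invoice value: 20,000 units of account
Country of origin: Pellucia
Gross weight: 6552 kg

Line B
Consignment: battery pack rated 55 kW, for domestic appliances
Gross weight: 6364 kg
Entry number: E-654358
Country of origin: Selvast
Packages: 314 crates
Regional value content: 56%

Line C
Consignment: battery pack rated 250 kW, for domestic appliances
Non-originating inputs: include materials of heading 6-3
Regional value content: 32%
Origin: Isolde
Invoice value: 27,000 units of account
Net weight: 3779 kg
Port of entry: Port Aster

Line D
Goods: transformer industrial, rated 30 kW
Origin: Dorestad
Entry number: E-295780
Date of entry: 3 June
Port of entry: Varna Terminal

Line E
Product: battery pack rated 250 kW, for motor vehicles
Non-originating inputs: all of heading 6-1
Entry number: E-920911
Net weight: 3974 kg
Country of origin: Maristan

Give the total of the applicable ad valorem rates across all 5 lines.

152%

Line A: insulated cable → 6-2; rated 90 kW → 6-2-2; industrial → 6-2-2-3. Scheduled 34%. No special measure applies. → 34%.
Line B: battery pack → 6-3; rated 55 kW → 6-3-2; for domestic appliances → 6-3-2-2. Scheduled 28%. Selvast agreement on 6-3: RVC < 65%; anti-dumping (Selvast, 6-3): +39%; total 28% + 39% = 67%. → 67%.
Line C: battery pack → 6-3; rated 250 kW → 6-3-1; for domestic appliances → 6-3-1-3. Scheduled 32%. Isolde agreement on 6-1-1-1: 6-3-1-3 not covered; Isolde agreement on 6-2-1-1: 6-3-1-3 not covered. → 32%.
Line D: transformer → 6-1; rated 30 kW → 6-1-2; industrial → 6-1-2-1. Scheduled 37%. quota on 6-1 exhausted → over-quota 12%. → 12%.
Line E: battery pack → 6-3; rated 250 kW → 6-3-1; for motor vehicles → 6-3-1-1. Scheduled 11%. Maristan agreement on 6-3-1-1: CTH met → 7% available; preferential 7%. → 7%.
Sum: 34% + 67% + 32% + 12% + 7% = 152%.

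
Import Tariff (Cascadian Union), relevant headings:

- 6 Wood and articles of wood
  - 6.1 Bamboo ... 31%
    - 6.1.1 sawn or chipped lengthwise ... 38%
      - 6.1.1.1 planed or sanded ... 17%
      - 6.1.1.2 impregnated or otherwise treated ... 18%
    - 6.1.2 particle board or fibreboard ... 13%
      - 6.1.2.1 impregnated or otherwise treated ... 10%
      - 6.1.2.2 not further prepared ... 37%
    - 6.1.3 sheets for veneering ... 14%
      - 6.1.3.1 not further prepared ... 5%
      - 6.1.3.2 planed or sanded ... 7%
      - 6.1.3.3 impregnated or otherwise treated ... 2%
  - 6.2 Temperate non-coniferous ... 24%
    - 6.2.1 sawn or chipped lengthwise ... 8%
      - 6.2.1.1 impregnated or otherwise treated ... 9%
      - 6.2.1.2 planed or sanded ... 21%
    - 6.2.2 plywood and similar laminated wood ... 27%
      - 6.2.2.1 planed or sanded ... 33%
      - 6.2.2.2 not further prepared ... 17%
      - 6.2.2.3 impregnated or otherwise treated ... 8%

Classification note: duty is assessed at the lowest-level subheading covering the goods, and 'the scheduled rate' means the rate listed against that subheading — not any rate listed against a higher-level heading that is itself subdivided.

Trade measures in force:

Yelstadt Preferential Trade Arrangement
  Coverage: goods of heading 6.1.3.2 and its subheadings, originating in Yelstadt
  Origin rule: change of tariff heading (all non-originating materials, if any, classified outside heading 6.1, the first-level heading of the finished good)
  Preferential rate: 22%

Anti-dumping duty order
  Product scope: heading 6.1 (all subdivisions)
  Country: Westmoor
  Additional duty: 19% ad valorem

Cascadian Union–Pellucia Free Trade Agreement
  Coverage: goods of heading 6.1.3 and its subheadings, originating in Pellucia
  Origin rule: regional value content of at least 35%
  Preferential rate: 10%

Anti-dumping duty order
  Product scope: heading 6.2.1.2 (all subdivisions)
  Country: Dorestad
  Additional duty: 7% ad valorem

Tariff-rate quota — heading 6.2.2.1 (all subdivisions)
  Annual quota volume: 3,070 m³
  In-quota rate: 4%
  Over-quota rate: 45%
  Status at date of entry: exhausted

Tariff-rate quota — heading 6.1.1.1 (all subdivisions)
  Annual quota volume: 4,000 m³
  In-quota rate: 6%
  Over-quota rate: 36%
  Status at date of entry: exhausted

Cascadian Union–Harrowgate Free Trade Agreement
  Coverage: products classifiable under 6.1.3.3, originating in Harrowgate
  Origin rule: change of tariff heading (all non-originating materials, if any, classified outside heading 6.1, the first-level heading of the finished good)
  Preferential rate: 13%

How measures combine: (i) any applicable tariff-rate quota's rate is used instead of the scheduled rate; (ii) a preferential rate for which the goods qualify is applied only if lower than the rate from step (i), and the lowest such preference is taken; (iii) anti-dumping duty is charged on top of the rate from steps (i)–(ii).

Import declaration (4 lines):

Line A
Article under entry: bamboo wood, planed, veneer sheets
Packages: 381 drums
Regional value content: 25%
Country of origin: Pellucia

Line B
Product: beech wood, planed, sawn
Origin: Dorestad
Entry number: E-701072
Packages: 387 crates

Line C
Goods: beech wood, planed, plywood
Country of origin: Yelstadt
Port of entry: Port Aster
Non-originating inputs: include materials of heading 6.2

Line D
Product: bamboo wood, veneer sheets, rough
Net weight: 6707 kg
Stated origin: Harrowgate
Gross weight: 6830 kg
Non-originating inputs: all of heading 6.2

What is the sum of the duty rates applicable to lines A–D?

85%

Line A: bamboo → 6.1; veneer sheets → 6.1.3; planed → 6.1.3.2. Scheduled 7%. Pellucia agreement on 6.1.3: RVC < 35%. → 7%.
Line B: beech → 6.2; sawn → 6.2.1; planed → 6.2.1.2. Scheduled 21%. anti-dumping (Dorestad, 6.2.1.2): +7%; total 21% + 7% = 28%. → 28%.
Line C: beech → 6.2; plywood → 6.2.2; planed → 6.2.2.1. Scheduled 33%. quota on 6.2.2.1 exhausted → over-quota 45%; Yelstadt agreement on 6.1.3.2: 6.2.2.1 not covered. → 45%.
Line D: bamboo → 6.1; veneer sheets → 6.1.3; rough → 6.1.3.1. Scheduled 5%. Harrowgate agreement on 6.1.3.3: 6.1.3.1 not covered. → 5%.
Sum: 7% + 28% + 45% + 5% = 85%.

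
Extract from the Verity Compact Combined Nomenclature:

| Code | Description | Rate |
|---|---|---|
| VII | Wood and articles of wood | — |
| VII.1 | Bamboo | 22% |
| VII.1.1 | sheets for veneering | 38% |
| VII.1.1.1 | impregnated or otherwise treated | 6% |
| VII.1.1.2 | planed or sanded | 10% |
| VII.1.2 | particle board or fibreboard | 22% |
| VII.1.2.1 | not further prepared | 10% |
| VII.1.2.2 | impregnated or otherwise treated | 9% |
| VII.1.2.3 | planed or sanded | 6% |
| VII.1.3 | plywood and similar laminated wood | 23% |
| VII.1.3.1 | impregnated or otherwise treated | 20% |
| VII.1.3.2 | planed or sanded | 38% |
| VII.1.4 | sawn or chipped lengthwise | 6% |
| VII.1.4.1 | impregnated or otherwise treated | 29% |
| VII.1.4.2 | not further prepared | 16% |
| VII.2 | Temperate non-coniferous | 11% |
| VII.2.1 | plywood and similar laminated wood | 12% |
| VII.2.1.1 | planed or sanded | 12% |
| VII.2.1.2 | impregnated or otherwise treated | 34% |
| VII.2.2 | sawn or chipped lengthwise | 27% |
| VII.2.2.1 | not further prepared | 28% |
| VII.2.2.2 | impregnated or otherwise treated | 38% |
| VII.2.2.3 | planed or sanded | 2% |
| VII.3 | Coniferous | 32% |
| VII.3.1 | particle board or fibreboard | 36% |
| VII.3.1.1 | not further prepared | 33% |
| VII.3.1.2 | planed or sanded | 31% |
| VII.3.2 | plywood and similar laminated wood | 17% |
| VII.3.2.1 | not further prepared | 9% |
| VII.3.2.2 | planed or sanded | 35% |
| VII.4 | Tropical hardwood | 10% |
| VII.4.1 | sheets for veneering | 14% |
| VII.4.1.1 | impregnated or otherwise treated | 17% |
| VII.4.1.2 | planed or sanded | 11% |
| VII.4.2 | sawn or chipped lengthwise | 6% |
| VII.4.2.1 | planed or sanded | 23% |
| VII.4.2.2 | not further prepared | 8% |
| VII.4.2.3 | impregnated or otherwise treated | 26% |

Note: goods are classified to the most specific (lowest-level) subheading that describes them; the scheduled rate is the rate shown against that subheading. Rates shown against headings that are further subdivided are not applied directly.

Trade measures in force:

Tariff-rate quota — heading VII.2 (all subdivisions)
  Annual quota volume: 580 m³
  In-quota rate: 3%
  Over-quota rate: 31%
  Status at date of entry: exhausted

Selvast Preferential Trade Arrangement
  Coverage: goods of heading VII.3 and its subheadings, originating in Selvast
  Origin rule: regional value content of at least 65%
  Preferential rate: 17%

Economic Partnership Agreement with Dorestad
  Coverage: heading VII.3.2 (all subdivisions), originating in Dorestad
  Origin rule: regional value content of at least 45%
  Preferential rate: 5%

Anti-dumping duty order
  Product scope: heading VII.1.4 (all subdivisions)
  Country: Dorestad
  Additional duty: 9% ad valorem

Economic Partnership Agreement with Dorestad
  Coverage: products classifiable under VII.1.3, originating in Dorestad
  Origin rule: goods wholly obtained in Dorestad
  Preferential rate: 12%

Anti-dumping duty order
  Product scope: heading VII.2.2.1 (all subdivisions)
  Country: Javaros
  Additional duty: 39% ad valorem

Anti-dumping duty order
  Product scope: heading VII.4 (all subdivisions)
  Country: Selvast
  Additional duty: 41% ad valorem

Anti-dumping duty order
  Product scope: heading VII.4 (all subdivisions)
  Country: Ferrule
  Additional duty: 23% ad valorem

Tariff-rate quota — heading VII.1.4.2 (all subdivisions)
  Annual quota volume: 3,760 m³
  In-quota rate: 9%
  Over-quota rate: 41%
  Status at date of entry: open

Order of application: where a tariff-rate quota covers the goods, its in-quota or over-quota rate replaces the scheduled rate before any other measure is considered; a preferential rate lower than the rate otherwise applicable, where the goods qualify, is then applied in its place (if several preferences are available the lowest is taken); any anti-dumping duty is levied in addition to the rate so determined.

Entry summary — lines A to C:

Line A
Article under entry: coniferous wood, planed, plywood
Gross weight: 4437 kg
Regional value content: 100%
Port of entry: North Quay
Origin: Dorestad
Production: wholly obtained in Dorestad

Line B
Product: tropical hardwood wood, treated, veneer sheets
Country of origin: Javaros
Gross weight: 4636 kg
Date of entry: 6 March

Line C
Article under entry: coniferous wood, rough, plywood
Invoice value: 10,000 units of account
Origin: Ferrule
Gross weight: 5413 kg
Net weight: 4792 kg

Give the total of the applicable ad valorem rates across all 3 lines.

31%

Line A: coniferous → VII.3; plywood → VII.3.2; planed → VII.3.2.2. Scheduled 35%. Dorestad agreement on VII.3.2: RVC ≥ 45% → 5% available; Dorestad agreement on VII.1.3: VII.3.2.2 not covered; preferential 5%. → 5%.
Line B: tropical hardwood → VII.4; veneer sheets → VII.4.1; treated → VII.4.1.1. Scheduled 17%. No special measure applies. → 17%.
Line C: coniferous → VII.3; plywood → VII.3.2; rough → VII.3.2.1. Scheduled 9%. No special measure applies. → 9%.
Sum: 5% + 17% + 9% = 31%.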